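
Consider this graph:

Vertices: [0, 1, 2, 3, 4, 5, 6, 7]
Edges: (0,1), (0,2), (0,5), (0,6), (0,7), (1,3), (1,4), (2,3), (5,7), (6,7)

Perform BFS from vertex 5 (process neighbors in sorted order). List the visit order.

BFS from vertex 5 (neighbors processed in ascending order):
Visit order: 5, 0, 7, 1, 2, 6, 3, 4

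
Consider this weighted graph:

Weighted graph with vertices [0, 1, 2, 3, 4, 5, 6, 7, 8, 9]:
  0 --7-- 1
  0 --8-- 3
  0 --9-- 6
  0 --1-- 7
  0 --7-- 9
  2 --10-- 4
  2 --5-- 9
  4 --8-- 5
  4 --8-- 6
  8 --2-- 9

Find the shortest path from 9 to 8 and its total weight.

Using Dijkstra's algorithm from vertex 9:
Shortest path: 9 -> 8
Total weight: 2 = 2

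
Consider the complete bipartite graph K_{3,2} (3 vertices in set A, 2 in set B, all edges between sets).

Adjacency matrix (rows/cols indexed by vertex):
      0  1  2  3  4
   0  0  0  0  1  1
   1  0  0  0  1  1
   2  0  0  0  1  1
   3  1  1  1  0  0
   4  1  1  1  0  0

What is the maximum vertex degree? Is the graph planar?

Set-A vertices have degree 2; set-B vertices have degree 3. Maximum degree = max(3,2) = 3.
min(3,2) <= 2, so K_{3,2} avoids a K_{3,3} subdivision and is planar.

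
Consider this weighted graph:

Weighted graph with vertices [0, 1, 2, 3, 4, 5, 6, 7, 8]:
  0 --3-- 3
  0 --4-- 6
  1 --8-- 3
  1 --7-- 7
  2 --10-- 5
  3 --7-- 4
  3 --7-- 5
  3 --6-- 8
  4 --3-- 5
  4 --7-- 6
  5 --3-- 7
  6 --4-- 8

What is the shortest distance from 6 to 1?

Using Dijkstra's algorithm from vertex 6:
Shortest path: 6 -> 0 -> 3 -> 1
Total weight: 4 + 3 + 8 = 15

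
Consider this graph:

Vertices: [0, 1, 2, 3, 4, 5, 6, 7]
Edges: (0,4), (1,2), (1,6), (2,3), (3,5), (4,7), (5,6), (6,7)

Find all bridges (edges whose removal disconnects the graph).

A bridge is an edge whose removal increases the number of connected components.
Bridges found: (0,4), (4,7), (6,7)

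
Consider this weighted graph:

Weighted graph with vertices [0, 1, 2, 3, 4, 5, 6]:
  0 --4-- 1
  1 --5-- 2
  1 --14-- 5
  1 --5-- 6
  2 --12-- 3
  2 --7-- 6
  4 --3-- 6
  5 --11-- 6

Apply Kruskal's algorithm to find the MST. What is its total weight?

Applying Kruskal's algorithm (sort edges by weight, add if no cycle):
  Add (4,6) w=3
  Add (0,1) w=4
  Add (1,6) w=5
  Add (1,2) w=5
  Skip (2,6) w=7 (creates cycle)
  Add (5,6) w=11
  Add (2,3) w=12
  Skip (1,5) w=14 (creates cycle)
MST weight = 40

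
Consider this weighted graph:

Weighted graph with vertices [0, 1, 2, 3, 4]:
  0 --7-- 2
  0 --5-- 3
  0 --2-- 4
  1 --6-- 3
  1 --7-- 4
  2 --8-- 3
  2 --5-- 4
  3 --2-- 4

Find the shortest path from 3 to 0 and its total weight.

Using Dijkstra's algorithm from vertex 3:
Shortest path: 3 -> 4 -> 0
Total weight: 2 + 2 = 4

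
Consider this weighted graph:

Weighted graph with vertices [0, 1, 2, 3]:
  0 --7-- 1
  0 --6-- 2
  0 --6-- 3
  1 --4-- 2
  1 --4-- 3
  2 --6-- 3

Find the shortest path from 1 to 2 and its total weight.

Using Dijkstra's algorithm from vertex 1:
Shortest path: 1 -> 2
Total weight: 4 = 4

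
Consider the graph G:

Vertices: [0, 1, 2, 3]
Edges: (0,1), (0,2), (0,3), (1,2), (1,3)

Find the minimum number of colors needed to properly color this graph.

The graph has a maximum clique of size 3 (lower bound on chromatic number).
A valid 3-coloring: {0: 0, 1: 1, 2: 2, 3: 2}.
Chromatic number = 3.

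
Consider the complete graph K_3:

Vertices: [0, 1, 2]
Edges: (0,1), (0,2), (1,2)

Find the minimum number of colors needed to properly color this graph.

In K_3, every vertex is adjacent to every other vertex.
Each vertex needs a unique color.
Chromatic number = 3.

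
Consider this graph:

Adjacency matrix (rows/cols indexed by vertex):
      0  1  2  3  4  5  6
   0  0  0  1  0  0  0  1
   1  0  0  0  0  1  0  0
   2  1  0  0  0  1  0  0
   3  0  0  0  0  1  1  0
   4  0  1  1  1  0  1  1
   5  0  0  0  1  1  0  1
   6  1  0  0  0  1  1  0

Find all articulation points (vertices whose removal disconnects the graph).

An articulation point is a vertex whose removal disconnects the graph.
Articulation points: [4]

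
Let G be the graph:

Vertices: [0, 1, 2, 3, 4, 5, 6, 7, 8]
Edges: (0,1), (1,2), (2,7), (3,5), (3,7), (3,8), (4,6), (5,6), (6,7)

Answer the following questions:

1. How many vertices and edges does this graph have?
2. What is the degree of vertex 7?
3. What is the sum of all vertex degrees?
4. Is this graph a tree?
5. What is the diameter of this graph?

Count: 9 vertices, 9 edges.
Vertex 7 has neighbors [2, 3, 6], degree = 3.
Handshaking lemma: 2 * 9 = 18.
A tree on 9 vertices has 8 edges. This graph has 9 edges (1 extra). Not a tree.
Diameter (longest shortest path) = 5.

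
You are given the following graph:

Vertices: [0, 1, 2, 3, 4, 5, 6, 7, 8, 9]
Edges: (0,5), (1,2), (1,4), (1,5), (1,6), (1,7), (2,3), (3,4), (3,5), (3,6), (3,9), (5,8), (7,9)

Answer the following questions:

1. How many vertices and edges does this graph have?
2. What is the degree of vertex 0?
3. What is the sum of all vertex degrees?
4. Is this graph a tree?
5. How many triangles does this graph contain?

Count: 10 vertices, 13 edges.
Vertex 0 has neighbors [5], degree = 1.
Handshaking lemma: 2 * 13 = 26.
A tree on 10 vertices has 9 edges. This graph has 13 edges (4 extra). Not a tree.
Number of triangles = 0.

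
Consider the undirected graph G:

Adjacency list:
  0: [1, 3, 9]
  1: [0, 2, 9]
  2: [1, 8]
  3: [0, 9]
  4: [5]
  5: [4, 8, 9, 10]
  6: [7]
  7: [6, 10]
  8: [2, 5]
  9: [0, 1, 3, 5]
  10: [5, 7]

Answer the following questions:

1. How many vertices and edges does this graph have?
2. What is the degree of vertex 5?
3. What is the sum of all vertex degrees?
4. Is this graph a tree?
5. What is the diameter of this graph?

Count: 11 vertices, 13 edges.
Vertex 5 has neighbors [4, 8, 9, 10], degree = 4.
Handshaking lemma: 2 * 13 = 26.
A tree on 11 vertices has 10 edges. This graph has 13 edges (3 extra). Not a tree.
Diameter (longest shortest path) = 5.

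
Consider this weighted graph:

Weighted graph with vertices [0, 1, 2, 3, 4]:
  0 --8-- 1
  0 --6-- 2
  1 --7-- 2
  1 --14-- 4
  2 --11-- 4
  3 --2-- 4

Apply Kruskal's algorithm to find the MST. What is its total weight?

Applying Kruskal's algorithm (sort edges by weight, add if no cycle):
  Add (3,4) w=2
  Add (0,2) w=6
  Add (1,2) w=7
  Skip (0,1) w=8 (creates cycle)
  Add (2,4) w=11
  Skip (1,4) w=14 (creates cycle)
MST weight = 26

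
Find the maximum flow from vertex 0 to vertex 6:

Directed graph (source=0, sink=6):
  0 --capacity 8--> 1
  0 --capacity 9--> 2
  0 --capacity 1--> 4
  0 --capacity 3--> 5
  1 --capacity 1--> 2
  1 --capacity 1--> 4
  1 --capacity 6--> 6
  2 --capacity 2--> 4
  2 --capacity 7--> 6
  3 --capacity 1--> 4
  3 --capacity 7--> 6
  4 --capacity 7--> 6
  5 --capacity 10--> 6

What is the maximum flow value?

Computing max flow:
  Flow on (0->1): 8/8
  Flow on (0->2): 8/9
  Flow on (0->4): 1/1
  Flow on (0->5): 3/3
  Flow on (1->2): 1/1
  Flow on (1->4): 1/1
  Flow on (1->6): 6/6
  Flow on (2->4): 2/2
  Flow on (2->6): 7/7
  Flow on (4->6): 4/7
  Flow on (5->6): 3/10
Maximum flow = 20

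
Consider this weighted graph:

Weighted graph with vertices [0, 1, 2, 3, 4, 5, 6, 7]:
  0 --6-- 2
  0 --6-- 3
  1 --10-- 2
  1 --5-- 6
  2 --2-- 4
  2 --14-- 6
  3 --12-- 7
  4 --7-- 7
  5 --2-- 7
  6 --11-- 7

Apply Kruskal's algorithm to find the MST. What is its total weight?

Applying Kruskal's algorithm (sort edges by weight, add if no cycle):
  Add (2,4) w=2
  Add (5,7) w=2
  Add (1,6) w=5
  Add (0,3) w=6
  Add (0,2) w=6
  Add (4,7) w=7
  Add (1,2) w=10
  Skip (6,7) w=11 (creates cycle)
  Skip (3,7) w=12 (creates cycle)
  Skip (2,6) w=14 (creates cycle)
MST weight = 38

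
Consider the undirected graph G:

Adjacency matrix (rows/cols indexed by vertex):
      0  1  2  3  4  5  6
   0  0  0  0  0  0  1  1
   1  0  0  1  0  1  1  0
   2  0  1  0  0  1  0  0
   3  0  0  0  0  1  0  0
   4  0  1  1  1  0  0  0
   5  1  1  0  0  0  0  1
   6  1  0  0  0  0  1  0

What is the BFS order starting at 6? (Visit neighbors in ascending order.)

BFS from vertex 6 (neighbors processed in ascending order):
Visit order: 6, 0, 5, 1, 2, 4, 3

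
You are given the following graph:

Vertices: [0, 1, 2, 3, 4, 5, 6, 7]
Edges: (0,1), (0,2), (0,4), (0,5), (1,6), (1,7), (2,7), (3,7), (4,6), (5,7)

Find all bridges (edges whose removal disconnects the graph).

A bridge is an edge whose removal increases the number of connected components.
Bridges found: (3,7)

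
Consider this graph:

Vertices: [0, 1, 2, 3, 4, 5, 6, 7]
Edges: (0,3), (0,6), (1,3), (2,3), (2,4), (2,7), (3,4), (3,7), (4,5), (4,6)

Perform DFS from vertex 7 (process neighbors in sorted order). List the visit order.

DFS from vertex 7 (neighbors processed in ascending order):
Visit order: 7, 2, 3, 0, 6, 4, 5, 1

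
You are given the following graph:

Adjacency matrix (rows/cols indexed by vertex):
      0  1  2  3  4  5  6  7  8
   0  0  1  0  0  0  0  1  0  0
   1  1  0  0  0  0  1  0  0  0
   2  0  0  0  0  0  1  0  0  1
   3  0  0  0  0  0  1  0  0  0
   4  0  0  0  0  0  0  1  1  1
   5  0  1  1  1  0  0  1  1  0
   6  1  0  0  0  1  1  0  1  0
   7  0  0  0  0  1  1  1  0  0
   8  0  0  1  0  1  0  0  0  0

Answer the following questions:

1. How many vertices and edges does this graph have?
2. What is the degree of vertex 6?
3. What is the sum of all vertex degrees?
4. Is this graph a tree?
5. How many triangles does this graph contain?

Count: 9 vertices, 12 edges.
Vertex 6 has neighbors [0, 4, 5, 7], degree = 4.
Handshaking lemma: 2 * 12 = 24.
A tree on 9 vertices has 8 edges. This graph has 12 edges (4 extra). Not a tree.
Number of triangles = 2.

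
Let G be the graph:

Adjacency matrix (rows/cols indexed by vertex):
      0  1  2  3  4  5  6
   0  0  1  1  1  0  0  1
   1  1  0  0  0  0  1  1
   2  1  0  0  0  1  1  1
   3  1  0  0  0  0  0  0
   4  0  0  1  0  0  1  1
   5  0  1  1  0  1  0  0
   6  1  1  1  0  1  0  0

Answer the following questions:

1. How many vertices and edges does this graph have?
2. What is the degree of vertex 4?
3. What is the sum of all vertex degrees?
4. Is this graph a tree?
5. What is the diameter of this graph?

Count: 7 vertices, 11 edges.
Vertex 4 has neighbors [2, 5, 6], degree = 3.
Handshaking lemma: 2 * 11 = 22.
A tree on 7 vertices has 6 edges. This graph has 11 edges (5 extra). Not a tree.
Diameter (longest shortest path) = 3.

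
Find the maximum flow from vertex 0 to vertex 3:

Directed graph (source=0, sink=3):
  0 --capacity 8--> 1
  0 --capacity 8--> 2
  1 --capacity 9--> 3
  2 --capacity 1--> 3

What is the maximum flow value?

Computing max flow:
  Flow on (0->1): 8/8
  Flow on (0->2): 1/8
  Flow on (1->3): 8/9
  Flow on (2->3): 1/1
Maximum flow = 9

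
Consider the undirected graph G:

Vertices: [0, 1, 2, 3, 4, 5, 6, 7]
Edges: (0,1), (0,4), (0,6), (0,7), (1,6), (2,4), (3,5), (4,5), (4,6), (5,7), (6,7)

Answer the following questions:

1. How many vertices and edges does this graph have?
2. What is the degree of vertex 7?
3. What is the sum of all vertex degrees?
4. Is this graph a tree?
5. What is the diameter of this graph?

Count: 8 vertices, 11 edges.
Vertex 7 has neighbors [0, 5, 6], degree = 3.
Handshaking lemma: 2 * 11 = 22.
A tree on 8 vertices has 7 edges. This graph has 11 edges (4 extra). Not a tree.
Diameter (longest shortest path) = 4.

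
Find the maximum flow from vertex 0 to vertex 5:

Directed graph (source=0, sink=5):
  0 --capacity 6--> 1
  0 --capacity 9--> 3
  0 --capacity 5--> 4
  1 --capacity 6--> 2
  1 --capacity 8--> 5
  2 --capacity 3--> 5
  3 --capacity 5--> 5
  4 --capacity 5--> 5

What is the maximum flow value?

Computing max flow:
  Flow on (0->1): 6/6
  Flow on (0->3): 5/9
  Flow on (0->4): 5/5
  Flow on (1->5): 6/8
  Flow on (3->5): 5/5
  Flow on (4->5): 5/5
Maximum flow = 16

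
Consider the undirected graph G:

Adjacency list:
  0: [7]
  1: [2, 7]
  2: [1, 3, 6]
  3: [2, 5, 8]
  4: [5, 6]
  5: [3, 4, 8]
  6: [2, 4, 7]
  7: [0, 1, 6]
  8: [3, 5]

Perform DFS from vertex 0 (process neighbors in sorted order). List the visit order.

DFS from vertex 0 (neighbors processed in ascending order):
Visit order: 0, 7, 1, 2, 3, 5, 4, 6, 8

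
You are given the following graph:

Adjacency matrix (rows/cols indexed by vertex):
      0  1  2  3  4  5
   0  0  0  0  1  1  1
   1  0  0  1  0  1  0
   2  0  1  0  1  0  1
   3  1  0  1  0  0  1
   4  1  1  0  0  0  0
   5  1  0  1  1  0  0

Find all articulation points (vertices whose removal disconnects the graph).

No articulation points. The graph is biconnected.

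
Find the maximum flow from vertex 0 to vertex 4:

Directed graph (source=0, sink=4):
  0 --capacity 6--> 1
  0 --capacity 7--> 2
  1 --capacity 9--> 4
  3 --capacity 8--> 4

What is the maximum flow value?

Computing max flow:
  Flow on (0->1): 6/6
  Flow on (1->4): 6/9
Maximum flow = 6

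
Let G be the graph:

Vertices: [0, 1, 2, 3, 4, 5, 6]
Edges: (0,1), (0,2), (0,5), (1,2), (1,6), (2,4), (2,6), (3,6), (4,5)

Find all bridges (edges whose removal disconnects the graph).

A bridge is an edge whose removal increases the number of connected components.
Bridges found: (3,6)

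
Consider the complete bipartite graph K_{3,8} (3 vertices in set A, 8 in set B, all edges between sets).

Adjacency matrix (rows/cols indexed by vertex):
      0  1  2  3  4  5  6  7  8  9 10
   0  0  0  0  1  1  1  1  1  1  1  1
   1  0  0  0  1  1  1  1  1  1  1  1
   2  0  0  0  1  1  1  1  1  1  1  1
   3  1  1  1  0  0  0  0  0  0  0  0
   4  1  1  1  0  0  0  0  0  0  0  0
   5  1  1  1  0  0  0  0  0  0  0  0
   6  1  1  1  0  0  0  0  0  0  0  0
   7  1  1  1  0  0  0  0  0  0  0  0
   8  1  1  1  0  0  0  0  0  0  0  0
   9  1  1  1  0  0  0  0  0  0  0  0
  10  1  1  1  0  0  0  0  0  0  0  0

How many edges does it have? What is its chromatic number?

K_{3,8} has 3 * 8 = 24 edges.
Bipartite graphs have chromatic number 2 (color each partition differently).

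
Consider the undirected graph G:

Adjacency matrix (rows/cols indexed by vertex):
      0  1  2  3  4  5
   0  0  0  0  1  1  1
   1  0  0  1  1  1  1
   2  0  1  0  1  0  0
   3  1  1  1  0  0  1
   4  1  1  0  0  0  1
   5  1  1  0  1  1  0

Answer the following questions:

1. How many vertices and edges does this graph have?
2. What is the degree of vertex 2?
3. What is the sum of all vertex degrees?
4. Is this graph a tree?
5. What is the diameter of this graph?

Count: 6 vertices, 10 edges.
Vertex 2 has neighbors [1, 3], degree = 2.
Handshaking lemma: 2 * 10 = 20.
A tree on 6 vertices has 5 edges. This graph has 10 edges (5 extra). Not a tree.
Diameter (longest shortest path) = 2.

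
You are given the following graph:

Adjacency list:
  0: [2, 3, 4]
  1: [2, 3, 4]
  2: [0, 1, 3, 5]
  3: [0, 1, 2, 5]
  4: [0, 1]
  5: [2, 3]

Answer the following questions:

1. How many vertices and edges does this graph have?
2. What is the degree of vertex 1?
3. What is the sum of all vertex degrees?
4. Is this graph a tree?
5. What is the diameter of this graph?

Count: 6 vertices, 9 edges.
Vertex 1 has neighbors [2, 3, 4], degree = 3.
Handshaking lemma: 2 * 9 = 18.
A tree on 6 vertices has 5 edges. This graph has 9 edges (4 extra). Not a tree.
Diameter (longest shortest path) = 3.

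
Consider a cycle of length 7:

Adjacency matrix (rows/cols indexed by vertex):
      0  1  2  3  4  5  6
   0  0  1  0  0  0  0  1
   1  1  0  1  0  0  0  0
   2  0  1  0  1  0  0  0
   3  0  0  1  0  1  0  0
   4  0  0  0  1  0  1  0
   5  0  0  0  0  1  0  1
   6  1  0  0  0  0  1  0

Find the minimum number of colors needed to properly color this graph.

This is an odd cycle (C_7). Odd cycles are not bipartite (any 2-coloring forces two adjacent vertices to match), and 3 colors suffice.
Chromatic number = 3.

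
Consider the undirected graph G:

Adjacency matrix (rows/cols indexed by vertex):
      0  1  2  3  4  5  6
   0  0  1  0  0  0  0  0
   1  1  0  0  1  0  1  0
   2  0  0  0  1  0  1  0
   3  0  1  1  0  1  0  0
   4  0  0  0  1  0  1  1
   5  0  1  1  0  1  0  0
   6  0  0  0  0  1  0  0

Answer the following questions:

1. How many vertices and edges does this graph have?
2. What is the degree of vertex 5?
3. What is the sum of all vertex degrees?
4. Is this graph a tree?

Count: 7 vertices, 8 edges.
Vertex 5 has neighbors [1, 2, 4], degree = 3.
Handshaking lemma: 2 * 8 = 16.
A tree on 7 vertices has 6 edges. This graph has 8 edges (2 extra). Not a tree.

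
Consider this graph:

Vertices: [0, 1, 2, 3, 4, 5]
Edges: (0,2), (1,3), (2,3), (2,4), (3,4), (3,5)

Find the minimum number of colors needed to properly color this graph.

The graph has a maximum clique of size 3 (lower bound on chromatic number).
A valid 3-coloring: {0: 0, 1: 1, 2: 1, 3: 0, 4: 2, 5: 1}.
Chromatic number = 3.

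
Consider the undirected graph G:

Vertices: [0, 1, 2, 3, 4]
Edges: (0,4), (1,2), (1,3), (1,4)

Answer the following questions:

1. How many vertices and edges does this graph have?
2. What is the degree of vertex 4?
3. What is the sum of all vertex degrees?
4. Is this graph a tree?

Count: 5 vertices, 4 edges.
Vertex 4 has neighbors [0, 1], degree = 2.
Handshaking lemma: 2 * 4 = 8.
A graph is a tree iff it is connected and has exactly n-1 edges. This graph is connected (all 5 vertices in one component) and has 5-1 = 4 edges. It is a tree.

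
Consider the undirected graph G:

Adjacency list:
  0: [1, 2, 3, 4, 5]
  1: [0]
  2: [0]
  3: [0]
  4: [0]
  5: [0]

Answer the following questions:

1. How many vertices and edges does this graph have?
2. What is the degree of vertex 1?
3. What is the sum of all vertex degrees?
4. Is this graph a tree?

Count: 6 vertices, 5 edges.
Vertex 1 has neighbors [0], degree = 1.
Handshaking lemma: 2 * 5 = 10.
A graph is a tree iff it is connected and has exactly n-1 edges. This graph is connected (all 6 vertices in one component) and has 6-1 = 5 edges. It is a tree.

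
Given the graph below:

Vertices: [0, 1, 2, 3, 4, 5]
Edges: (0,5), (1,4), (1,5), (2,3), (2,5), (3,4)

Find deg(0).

Vertex 0 has neighbors [5], so deg(0) = 1.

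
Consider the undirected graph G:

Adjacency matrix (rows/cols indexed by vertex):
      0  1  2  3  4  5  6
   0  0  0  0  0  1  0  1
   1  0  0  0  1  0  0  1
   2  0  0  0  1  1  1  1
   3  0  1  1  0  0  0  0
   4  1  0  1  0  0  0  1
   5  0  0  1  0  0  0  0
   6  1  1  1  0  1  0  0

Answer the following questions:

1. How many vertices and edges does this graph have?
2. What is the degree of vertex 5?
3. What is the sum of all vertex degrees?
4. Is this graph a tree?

Count: 7 vertices, 9 edges.
Vertex 5 has neighbors [2], degree = 1.
Handshaking lemma: 2 * 9 = 18.
A tree on 7 vertices has 6 edges. This graph has 9 edges (3 extra). Not a tree.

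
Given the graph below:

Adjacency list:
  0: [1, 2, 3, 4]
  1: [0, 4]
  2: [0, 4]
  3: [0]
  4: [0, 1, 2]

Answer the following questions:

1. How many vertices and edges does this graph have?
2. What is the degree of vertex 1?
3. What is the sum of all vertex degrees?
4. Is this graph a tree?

Count: 5 vertices, 6 edges.
Vertex 1 has neighbors [0, 4], degree = 2.
Handshaking lemma: 2 * 6 = 12.
A tree on 5 vertices has 4 edges. This graph has 6 edges (2 extra). Not a tree.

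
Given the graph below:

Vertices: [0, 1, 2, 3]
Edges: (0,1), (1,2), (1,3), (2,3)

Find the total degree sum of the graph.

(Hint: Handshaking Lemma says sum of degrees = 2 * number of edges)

Count edges: 4 edges.
By Handshaking Lemma: sum of degrees = 2 * 4 = 8.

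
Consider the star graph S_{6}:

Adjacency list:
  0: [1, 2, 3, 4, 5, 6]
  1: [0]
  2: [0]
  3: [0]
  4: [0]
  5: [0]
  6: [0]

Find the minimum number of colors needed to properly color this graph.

S_{6} has one hub adjacent to 6 leaves; leaves are pairwise non-adjacent.
Color the hub 0 and every leaf 1.
Chromatic number = 2.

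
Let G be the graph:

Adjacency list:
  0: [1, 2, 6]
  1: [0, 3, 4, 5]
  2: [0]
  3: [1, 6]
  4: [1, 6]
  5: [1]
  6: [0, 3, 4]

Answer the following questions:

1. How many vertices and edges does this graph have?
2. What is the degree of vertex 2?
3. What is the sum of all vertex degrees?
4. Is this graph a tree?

Count: 7 vertices, 8 edges.
Vertex 2 has neighbors [0], degree = 1.
Handshaking lemma: 2 * 8 = 16.
A tree on 7 vertices has 6 edges. This graph has 8 edges (2 extra). Not a tree.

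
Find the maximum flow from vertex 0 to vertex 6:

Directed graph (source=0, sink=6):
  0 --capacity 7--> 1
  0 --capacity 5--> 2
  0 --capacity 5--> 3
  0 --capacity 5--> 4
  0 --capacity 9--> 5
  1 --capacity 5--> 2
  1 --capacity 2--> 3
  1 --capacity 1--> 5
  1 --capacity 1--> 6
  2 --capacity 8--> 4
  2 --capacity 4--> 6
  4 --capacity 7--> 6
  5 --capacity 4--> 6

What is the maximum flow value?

Computing max flow:
  Flow on (0->1): 6/7
  Flow on (0->2): 1/5
  Flow on (0->4): 5/5
  Flow on (0->5): 4/9
  Flow on (1->2): 5/5
  Flow on (1->6): 1/1
  Flow on (2->4): 2/8
  Flow on (2->6): 4/4
  Flow on (4->6): 7/7
  Flow on (5->6): 4/4
Maximum flow = 16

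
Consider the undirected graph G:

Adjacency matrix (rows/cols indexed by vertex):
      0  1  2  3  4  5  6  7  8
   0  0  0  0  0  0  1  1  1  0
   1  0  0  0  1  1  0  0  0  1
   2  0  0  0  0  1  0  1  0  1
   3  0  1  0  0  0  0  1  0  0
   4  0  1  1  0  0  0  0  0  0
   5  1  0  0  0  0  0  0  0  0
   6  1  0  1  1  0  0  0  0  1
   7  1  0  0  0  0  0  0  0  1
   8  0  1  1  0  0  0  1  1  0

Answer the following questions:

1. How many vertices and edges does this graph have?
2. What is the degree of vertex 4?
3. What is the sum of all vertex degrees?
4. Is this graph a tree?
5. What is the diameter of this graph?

Count: 9 vertices, 12 edges.
Vertex 4 has neighbors [1, 2], degree = 2.
Handshaking lemma: 2 * 12 = 24.
A tree on 9 vertices has 8 edges. This graph has 12 edges (4 extra). Not a tree.
Diameter (longest shortest path) = 4.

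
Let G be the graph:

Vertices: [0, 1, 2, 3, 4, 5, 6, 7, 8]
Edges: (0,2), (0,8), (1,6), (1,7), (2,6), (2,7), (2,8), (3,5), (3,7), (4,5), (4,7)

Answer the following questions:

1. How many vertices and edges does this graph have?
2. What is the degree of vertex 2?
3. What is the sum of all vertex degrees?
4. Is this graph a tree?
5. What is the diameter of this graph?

Count: 9 vertices, 11 edges.
Vertex 2 has neighbors [0, 6, 7, 8], degree = 4.
Handshaking lemma: 2 * 11 = 22.
A tree on 9 vertices has 8 edges. This graph has 11 edges (3 extra). Not a tree.
Diameter (longest shortest path) = 4.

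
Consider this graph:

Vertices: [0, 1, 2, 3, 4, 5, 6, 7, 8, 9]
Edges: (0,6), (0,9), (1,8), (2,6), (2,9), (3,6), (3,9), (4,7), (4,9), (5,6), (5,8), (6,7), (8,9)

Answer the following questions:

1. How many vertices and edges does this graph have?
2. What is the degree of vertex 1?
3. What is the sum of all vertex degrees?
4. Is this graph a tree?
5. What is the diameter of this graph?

Count: 10 vertices, 13 edges.
Vertex 1 has neighbors [8], degree = 1.
Handshaking lemma: 2 * 13 = 26.
A tree on 10 vertices has 9 edges. This graph has 13 edges (4 extra). Not a tree.
Diameter (longest shortest path) = 4.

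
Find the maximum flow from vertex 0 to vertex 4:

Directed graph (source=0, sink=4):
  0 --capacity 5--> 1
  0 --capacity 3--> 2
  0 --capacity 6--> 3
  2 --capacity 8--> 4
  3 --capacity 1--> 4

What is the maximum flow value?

Computing max flow:
  Flow on (0->2): 3/3
  Flow on (0->3): 1/6
  Flow on (2->4): 3/8
  Flow on (3->4): 1/1
Maximum flow = 4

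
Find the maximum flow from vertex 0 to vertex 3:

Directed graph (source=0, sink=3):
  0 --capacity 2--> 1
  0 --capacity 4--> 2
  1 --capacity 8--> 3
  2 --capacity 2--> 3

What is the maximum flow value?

Computing max flow:
  Flow on (0->1): 2/2
  Flow on (0->2): 2/4
  Flow on (1->3): 2/8
  Flow on (2->3): 2/2
Maximum flow = 4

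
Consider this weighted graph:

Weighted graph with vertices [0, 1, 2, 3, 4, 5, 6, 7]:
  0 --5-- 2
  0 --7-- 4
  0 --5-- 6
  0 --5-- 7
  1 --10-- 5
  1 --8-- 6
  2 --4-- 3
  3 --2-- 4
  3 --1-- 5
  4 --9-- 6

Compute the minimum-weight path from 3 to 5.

Using Dijkstra's algorithm from vertex 3:
Shortest path: 3 -> 5
Total weight: 1 = 1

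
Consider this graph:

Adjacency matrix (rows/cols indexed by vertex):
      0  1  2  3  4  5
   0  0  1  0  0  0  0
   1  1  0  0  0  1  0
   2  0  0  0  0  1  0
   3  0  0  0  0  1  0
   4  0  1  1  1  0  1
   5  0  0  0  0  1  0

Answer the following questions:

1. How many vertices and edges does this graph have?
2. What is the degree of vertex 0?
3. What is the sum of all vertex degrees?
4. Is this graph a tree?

Count: 6 vertices, 5 edges.
Vertex 0 has neighbors [1], degree = 1.
Handshaking lemma: 2 * 5 = 10.
A graph is a tree iff it is connected and has exactly n-1 edges. This graph is connected (all 6 vertices in one component) and has 6-1 = 5 edges. It is a tree.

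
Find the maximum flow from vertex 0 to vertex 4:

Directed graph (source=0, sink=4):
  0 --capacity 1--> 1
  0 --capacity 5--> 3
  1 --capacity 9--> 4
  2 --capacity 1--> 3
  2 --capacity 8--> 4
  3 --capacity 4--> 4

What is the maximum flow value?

Computing max flow:
  Flow on (0->1): 1/1
  Flow on (0->3): 4/5
  Flow on (1->4): 1/9
  Flow on (3->4): 4/4
Maximum flow = 5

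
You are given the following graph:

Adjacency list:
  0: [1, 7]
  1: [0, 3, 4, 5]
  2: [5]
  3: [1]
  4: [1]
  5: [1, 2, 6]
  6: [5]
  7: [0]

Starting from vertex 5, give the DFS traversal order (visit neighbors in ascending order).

DFS from vertex 5 (neighbors processed in ascending order):
Visit order: 5, 1, 0, 7, 3, 4, 2, 6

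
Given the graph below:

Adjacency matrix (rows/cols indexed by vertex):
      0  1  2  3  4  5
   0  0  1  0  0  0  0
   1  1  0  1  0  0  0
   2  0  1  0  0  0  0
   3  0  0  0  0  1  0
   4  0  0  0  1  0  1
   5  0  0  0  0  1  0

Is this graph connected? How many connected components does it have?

Checking connectivity: the graph has 2 connected component(s).
Components: [[0, 1, 2], [3, 4, 5]]. The graph is NOT connected.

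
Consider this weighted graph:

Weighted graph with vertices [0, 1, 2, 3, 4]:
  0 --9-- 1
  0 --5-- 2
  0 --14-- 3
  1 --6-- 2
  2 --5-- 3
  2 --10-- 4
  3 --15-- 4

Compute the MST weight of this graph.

Applying Kruskal's algorithm (sort edges by weight, add if no cycle):
  Add (0,2) w=5
  Add (2,3) w=5
  Add (1,2) w=6
  Skip (0,1) w=9 (creates cycle)
  Add (2,4) w=10
  Skip (0,3) w=14 (creates cycle)
  Skip (3,4) w=15 (creates cycle)
MST weight = 26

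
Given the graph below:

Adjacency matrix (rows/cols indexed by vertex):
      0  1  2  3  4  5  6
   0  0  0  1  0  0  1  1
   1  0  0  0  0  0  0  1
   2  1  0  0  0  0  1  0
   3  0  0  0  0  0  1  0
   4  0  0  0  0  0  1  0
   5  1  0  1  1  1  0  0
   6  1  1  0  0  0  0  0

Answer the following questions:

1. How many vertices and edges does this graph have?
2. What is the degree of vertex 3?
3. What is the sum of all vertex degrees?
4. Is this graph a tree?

Count: 7 vertices, 7 edges.
Vertex 3 has neighbors [5], degree = 1.
Handshaking lemma: 2 * 7 = 14.
A tree on 7 vertices has 6 edges. This graph has 7 edges (1 extra). Not a tree.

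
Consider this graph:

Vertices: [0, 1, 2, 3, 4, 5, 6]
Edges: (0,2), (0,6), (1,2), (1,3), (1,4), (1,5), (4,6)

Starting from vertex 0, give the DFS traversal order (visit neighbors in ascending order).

DFS from vertex 0 (neighbors processed in ascending order):
Visit order: 0, 2, 1, 3, 4, 6, 5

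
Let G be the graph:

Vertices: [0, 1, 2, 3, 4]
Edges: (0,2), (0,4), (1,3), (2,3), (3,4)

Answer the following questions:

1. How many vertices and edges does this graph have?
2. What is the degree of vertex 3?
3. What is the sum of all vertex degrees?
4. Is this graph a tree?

Count: 5 vertices, 5 edges.
Vertex 3 has neighbors [1, 2, 4], degree = 3.
Handshaking lemma: 2 * 5 = 10.
A tree on 5 vertices has 4 edges. This graph has 5 edges (1 extra). Not a tree.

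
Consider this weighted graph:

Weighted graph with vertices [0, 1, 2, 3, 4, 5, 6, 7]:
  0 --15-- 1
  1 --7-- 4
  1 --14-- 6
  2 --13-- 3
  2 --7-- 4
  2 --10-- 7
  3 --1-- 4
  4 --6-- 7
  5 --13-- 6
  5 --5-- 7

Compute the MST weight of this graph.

Applying Kruskal's algorithm (sort edges by weight, add if no cycle):
  Add (3,4) w=1
  Add (5,7) w=5
  Add (4,7) w=6
  Add (1,4) w=7
  Add (2,4) w=7
  Skip (2,7) w=10 (creates cycle)
  Skip (2,3) w=13 (creates cycle)
  Add (5,6) w=13
  Skip (1,6) w=14 (creates cycle)
  Add (0,1) w=15
MST weight = 54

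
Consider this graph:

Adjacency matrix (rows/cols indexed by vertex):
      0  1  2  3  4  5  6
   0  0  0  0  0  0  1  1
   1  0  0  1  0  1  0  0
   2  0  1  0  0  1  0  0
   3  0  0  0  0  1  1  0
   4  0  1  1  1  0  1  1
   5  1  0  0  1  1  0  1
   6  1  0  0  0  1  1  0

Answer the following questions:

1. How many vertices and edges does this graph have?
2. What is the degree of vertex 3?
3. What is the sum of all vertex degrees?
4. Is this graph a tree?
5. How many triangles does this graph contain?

Count: 7 vertices, 10 edges.
Vertex 3 has neighbors [4, 5], degree = 2.
Handshaking lemma: 2 * 10 = 20.
A tree on 7 vertices has 6 edges. This graph has 10 edges (4 extra). Not a tree.
Number of triangles = 4.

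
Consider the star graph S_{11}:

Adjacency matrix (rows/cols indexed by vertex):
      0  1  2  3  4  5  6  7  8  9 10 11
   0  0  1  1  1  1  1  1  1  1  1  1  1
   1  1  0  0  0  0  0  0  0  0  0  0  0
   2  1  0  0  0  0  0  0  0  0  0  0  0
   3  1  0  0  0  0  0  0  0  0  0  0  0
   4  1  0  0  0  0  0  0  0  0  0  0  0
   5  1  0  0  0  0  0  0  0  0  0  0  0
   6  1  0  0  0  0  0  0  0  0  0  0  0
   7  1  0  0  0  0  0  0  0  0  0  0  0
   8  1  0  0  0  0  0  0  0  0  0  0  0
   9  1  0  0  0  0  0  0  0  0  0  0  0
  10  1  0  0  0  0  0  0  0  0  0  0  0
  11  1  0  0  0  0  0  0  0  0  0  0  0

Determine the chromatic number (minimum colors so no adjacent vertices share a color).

S_{11} has one hub adjacent to 11 leaves; leaves are pairwise non-adjacent.
Color the hub 0 and every leaf 1.
Chromatic number = 2.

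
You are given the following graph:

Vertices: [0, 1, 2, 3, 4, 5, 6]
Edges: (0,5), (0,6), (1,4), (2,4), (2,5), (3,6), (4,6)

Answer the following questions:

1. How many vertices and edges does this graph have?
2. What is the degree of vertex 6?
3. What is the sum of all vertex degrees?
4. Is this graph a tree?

Count: 7 vertices, 7 edges.
Vertex 6 has neighbors [0, 3, 4], degree = 3.
Handshaking lemma: 2 * 7 = 14.
A tree on 7 vertices has 6 edges. This graph has 7 edges (1 extra). Not a tree.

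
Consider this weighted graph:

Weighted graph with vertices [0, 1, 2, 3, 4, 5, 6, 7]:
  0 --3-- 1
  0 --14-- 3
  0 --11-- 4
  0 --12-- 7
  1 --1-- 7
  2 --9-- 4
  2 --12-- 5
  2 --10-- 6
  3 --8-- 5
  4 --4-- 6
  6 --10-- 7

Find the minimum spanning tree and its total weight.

Applying Kruskal's algorithm (sort edges by weight, add if no cycle):
  Add (1,7) w=1
  Add (0,1) w=3
  Add (4,6) w=4
  Add (3,5) w=8
  Add (2,4) w=9
  Skip (2,6) w=10 (creates cycle)
  Add (6,7) w=10
  Skip (0,4) w=11 (creates cycle)
  Skip (0,7) w=12 (creates cycle)
  Add (2,5) w=12
  Skip (0,3) w=14 (creates cycle)
MST weight = 47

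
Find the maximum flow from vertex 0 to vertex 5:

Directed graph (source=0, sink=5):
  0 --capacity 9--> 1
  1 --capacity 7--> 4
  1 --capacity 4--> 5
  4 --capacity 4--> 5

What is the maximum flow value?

Computing max flow:
  Flow on (0->1): 8/9
  Flow on (1->4): 4/7
  Flow on (1->5): 4/4
  Flow on (4->5): 4/4
Maximum flow = 8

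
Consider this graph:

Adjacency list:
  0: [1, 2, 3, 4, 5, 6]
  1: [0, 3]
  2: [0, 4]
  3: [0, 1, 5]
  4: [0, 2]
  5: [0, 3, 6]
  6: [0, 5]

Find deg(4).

Vertex 4 has neighbors [0, 2], so deg(4) = 2.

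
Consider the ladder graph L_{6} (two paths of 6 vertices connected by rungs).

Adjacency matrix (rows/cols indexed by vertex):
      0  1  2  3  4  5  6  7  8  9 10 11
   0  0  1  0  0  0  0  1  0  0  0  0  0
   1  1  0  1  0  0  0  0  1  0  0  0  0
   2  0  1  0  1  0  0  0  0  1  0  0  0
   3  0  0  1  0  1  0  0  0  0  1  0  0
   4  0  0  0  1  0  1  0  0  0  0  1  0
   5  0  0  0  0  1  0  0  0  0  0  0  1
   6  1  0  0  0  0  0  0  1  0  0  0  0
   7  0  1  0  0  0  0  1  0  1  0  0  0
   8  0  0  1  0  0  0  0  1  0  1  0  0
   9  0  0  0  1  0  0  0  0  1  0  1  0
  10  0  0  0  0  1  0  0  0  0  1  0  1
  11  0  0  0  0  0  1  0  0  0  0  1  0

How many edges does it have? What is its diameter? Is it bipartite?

Ladder graph L_{6}: 6 rungs + 2 * (6-1) path edges = 6 + 10 = 16 edges.
Diameter = 6.
Ladder graphs are bipartite (alternating coloring along each path).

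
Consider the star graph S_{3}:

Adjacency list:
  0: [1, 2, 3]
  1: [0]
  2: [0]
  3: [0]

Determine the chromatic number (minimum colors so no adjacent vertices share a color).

S_{3} has one hub adjacent to 3 leaves; leaves are pairwise non-adjacent.
Color the hub 0 and every leaf 1.
Chromatic number = 2.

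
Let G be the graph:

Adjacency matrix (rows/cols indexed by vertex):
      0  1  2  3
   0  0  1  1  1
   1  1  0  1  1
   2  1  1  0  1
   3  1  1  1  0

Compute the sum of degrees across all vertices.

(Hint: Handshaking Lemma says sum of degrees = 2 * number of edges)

Count edges: 6 edges.
By Handshaking Lemma: sum of degrees = 2 * 6 = 12.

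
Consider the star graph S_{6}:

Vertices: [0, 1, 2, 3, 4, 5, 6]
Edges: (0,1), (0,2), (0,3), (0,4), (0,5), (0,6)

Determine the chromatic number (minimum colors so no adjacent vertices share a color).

S_{6} has one hub adjacent to 6 leaves; leaves are pairwise non-adjacent.
Color the hub 0 and every leaf 1.
Chromatic number = 2.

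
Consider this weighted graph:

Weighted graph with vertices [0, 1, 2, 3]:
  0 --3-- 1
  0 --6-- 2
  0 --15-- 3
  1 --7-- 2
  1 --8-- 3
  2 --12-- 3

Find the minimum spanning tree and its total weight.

Applying Kruskal's algorithm (sort edges by weight, add if no cycle):
  Add (0,1) w=3
  Add (0,2) w=6
  Skip (1,2) w=7 (creates cycle)
  Add (1,3) w=8
  Skip (2,3) w=12 (creates cycle)
  Skip (0,3) w=15 (creates cycle)
MST weight = 17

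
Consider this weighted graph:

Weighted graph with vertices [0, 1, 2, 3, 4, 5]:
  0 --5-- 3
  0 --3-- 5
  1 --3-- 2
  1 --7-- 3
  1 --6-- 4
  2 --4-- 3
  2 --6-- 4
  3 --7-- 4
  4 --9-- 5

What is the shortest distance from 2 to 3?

Using Dijkstra's algorithm from vertex 2:
Shortest path: 2 -> 3
Total weight: 4 = 4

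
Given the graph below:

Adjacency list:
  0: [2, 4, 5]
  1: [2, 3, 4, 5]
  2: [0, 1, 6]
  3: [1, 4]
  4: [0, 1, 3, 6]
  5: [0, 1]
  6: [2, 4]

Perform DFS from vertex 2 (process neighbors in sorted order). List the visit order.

DFS from vertex 2 (neighbors processed in ascending order):
Visit order: 2, 0, 4, 1, 3, 5, 6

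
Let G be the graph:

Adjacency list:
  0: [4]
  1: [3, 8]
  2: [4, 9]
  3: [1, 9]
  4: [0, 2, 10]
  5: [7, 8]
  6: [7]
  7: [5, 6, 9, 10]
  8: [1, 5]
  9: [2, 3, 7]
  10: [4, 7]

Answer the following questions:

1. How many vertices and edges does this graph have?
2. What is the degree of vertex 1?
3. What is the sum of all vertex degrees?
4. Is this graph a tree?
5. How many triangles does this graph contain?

Count: 11 vertices, 12 edges.
Vertex 1 has neighbors [3, 8], degree = 2.
Handshaking lemma: 2 * 12 = 24.
A tree on 11 vertices has 10 edges. This graph has 12 edges (2 extra). Not a tree.
Number of triangles = 0.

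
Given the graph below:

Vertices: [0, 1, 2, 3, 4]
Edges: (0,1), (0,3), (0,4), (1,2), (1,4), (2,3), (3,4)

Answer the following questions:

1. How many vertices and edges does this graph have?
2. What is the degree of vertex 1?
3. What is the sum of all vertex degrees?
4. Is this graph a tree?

Count: 5 vertices, 7 edges.
Vertex 1 has neighbors [0, 2, 4], degree = 3.
Handshaking lemma: 2 * 7 = 14.
A tree on 5 vertices has 4 edges. This graph has 7 edges (3 extra). Not a tree.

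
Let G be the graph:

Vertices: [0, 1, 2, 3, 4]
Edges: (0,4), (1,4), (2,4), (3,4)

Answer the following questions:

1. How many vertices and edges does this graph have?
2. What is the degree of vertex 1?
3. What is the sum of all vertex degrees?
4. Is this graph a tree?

Count: 5 vertices, 4 edges.
Vertex 1 has neighbors [4], degree = 1.
Handshaking lemma: 2 * 4 = 8.
A graph is a tree iff it is connected and has exactly n-1 edges. This graph is connected (all 5 vertices in one component) and has 5-1 = 4 edges. It is a tree.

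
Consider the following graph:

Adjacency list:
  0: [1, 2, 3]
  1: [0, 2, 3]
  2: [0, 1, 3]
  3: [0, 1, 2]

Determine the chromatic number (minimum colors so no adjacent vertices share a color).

The graph has a maximum clique of size 4 (lower bound on chromatic number).
A valid 4-coloring: {0: 0, 1: 1, 2: 2, 3: 3}.
Chromatic number = 4.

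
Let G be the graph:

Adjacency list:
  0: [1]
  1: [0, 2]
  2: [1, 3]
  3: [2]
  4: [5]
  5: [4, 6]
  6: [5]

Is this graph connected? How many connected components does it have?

Checking connectivity: the graph has 2 connected component(s).
Components: [[0, 1, 2, 3], [4, 5, 6]]. The graph is NOT connected.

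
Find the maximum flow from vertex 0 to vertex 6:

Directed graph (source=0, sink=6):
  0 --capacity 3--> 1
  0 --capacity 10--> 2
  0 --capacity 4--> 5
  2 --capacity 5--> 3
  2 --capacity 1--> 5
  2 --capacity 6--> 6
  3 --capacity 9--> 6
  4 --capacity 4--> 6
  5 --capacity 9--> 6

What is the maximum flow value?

Computing max flow:
  Flow on (0->2): 10/10
  Flow on (0->5): 4/4
  Flow on (2->3): 4/5
  Flow on (2->6): 6/6
  Flow on (3->6): 4/9
  Flow on (5->6): 4/9
Maximum flow = 14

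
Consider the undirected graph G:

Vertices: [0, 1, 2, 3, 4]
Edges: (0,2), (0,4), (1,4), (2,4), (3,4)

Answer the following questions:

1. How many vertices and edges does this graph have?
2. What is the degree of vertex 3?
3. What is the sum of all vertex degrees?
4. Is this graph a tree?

Count: 5 vertices, 5 edges.
Vertex 3 has neighbors [4], degree = 1.
Handshaking lemma: 2 * 5 = 10.
A tree on 5 vertices has 4 edges. This graph has 5 edges (1 extra). Not a tree.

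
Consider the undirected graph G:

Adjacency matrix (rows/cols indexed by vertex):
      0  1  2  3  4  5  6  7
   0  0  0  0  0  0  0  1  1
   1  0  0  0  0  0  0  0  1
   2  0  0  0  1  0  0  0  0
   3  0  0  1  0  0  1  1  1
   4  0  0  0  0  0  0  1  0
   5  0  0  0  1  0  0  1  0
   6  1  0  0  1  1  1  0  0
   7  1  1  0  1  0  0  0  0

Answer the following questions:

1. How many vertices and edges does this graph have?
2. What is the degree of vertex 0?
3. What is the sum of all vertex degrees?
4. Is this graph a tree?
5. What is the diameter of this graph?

Count: 8 vertices, 9 edges.
Vertex 0 has neighbors [6, 7], degree = 2.
Handshaking lemma: 2 * 9 = 18.
A tree on 8 vertices has 7 edges. This graph has 9 edges (2 extra). Not a tree.
Diameter (longest shortest path) = 4.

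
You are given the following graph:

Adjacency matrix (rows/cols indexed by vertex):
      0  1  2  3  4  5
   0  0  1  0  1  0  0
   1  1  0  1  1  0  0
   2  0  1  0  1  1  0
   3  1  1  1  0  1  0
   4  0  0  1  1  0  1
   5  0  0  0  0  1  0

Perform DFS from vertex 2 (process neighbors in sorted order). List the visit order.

DFS from vertex 2 (neighbors processed in ascending order):
Visit order: 2, 1, 0, 3, 4, 5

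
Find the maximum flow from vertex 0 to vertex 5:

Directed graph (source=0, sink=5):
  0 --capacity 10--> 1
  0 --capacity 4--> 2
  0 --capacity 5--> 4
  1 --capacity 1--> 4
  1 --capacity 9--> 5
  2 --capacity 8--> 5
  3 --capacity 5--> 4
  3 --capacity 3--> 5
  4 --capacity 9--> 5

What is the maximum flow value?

Computing max flow:
  Flow on (0->1): 10/10
  Flow on (0->2): 4/4
  Flow on (0->4): 5/5
  Flow on (1->4): 1/1
  Flow on (1->5): 9/9
  Flow on (2->5): 4/8
  Flow on (4->5): 6/9
Maximum flow = 19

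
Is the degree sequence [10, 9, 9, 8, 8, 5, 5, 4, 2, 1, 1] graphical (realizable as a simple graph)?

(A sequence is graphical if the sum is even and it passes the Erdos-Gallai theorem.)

Sum of degrees = 62. Sum is even but fails Erdos-Gallai. The sequence is NOT graphical.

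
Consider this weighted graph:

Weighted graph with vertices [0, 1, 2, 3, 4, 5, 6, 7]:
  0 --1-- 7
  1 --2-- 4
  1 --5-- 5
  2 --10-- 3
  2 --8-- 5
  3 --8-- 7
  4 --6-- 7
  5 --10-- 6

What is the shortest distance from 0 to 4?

Using Dijkstra's algorithm from vertex 0:
Shortest path: 0 -> 7 -> 4
Total weight: 1 + 6 = 7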